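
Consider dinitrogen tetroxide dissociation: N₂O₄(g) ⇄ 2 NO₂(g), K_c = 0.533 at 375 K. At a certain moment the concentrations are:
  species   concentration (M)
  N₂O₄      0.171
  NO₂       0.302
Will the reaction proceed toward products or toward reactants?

at equilibrium

Q_c = [NO₂]² / [N₂O₄] = (0.302)² / (0.171) = 0.533
Q_c = 0.533 = K_c, so the system is already at equilibrium.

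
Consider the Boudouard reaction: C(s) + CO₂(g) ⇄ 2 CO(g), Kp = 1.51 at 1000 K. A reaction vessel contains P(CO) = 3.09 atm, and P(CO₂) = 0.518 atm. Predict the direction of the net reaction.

in the reverse direction

(C is a pure solid — omitted from Qp.)
Qp = P(CO)² / P(CO₂) = (3.09)² / (0.518) = 18.4
Qp = 18.4 > Kp = 1.51, so the reverse reaction proceeds.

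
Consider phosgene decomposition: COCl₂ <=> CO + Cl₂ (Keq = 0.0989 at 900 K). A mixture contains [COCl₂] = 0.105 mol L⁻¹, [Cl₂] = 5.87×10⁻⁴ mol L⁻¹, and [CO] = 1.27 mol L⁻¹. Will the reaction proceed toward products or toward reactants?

Q = [CO]·[Cl₂] / [COCl₂] = (1.27)·(5.87×10⁻⁴) / (0.105) = 0.00710
Q = 0.00710 < Keq = 0.0989, so the forward reaction proceeds.

in the forward direction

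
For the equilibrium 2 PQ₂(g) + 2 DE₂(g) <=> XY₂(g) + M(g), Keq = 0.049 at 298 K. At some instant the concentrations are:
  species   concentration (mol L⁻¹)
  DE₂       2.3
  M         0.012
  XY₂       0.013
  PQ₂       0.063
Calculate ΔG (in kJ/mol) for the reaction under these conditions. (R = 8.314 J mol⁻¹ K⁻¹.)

ΔG = -4.67 kJ/mol

Q = [XY₂]·[M] / ([PQ₂]²·[DE₂]²) = (0.013)·(0.012) / ((0.063)²·(2.3)²) = 0.00743
ΔG = RT ln(Q/Keq) = (8.314 J mol⁻¹ K⁻¹)(298 K) × ln(0.00743/0.049)
   = (2.478 kJ/mol)(-1.886) = -4.67 kJ/mol
ΔG < 0, so the forward reaction is spontaneous (proceeds forward).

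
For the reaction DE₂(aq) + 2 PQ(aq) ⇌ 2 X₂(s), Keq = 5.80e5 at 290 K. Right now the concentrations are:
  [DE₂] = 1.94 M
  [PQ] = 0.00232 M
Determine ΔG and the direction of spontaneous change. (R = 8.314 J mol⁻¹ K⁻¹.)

ΔG = -4.34 kJ/mol; the forward reaction is spontaneous

(X₂ is a pure solid — omitted from Q.)
Q = 1 / ([DE₂]·[PQ]²) = 1 / ((1.94)·(0.00232)²) = 95800
ΔG = RT ln(Q/Keq) = (8.314 J mol⁻¹ K⁻¹)(290 K) × ln(95800/5.80e5)
   = (2.411 kJ/mol)(-1.801) = -4.34 kJ/mol
ΔG < 0, so the forward reaction is spontaneous (proceeds forward).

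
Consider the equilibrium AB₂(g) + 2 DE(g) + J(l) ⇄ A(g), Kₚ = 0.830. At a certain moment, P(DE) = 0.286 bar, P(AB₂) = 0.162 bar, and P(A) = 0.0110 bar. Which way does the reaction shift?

at equilibrium

(J is a pure liquid — omitted from Qₚ.)
Qₚ = P(A) / (P(AB₂)·P(DE)²) = (0.0110) / ((0.162)·(0.286)²) = 0.830
Qₚ = 0.830 = Kₚ, so the system is already at equilibrium.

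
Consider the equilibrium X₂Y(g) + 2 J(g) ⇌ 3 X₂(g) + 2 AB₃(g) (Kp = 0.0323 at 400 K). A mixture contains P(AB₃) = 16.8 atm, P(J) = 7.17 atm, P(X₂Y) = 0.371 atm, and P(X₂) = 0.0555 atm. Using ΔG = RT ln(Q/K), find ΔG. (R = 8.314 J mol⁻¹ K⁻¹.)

Qp = P(X₂)³·P(AB₃)² / (P(X₂Y)·P(J)²) = (0.0555)³·(16.8)² / ((0.371)·(7.17)²) = 0.00253
ΔG = RT ln(Qp/Kp) = (8.314 J mol⁻¹ K⁻¹)(400 K) × ln(0.00253/0.0323)
   = (3.326 kJ/mol)(-2.547) = -8.47 kJ/mol
ΔG < 0, so the forward reaction is spontaneous (proceeds forward).

ΔG = -8.47 kJ/mol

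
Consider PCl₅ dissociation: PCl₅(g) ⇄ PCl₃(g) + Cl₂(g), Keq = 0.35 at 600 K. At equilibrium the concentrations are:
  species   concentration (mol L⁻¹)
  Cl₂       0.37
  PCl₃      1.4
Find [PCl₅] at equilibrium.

[PCl₅] = 1.5 mol L⁻¹

At equilibrium, Keq = [PCl₃]·[Cl₂] / [PCl₅] = 0.35.
(1.4)·(0.37) / ([PCl₅]) = 0.35
[PCl₅] = 1.48 = 1.5 mol L⁻¹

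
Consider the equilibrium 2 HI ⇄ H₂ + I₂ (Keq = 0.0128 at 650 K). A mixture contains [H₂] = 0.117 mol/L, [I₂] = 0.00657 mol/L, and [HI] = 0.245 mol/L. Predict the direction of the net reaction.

neither direction; the system is at equilibrium

Q = [H₂]·[I₂] / [HI]² = (0.117)·(0.00657) / (0.245)² = 0.0128
Q = 0.0128 = Keq, so the system is already at equilibrium.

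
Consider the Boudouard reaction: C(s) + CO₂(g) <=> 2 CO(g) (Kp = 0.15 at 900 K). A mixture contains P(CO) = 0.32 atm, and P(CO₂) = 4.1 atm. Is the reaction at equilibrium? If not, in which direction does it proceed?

(C is a pure solid — omitted from Qp.)
Qp = P(CO)² / P(CO₂) = (0.32)² / (4.1) = 0.025
Qp = 0.025 < Kp = 0.15, so the forward reaction proceeds.

forward (toward products)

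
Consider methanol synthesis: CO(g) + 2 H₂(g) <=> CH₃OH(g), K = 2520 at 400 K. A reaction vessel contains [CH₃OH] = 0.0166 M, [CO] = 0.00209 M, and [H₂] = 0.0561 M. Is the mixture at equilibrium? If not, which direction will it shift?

yes, at equilibrium

Q = [CH₃OH] / ([CO]·[H₂]²) = (0.0166) / ((0.00209)·(0.0561)²) = 2520
Q = 2520 = K; the system is at equilibrium.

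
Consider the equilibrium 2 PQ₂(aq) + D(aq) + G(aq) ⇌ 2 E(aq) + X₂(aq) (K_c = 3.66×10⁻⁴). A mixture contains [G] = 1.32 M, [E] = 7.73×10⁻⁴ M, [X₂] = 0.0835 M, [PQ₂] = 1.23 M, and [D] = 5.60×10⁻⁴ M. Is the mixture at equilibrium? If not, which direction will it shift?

no; Q < K, reaction proceeds forward

Q_c = [E]²·[X₂] / ([PQ₂]²·[D]·[G]) = (7.73×10⁻⁴)²·(0.0835) / ((1.23)²·(5.60×10⁻⁴)·(1.32)) = 4.46×10⁻⁵
Q_c = 4.46×10⁻⁵ < K_c = 3.66×10⁻⁴: net forward reaction.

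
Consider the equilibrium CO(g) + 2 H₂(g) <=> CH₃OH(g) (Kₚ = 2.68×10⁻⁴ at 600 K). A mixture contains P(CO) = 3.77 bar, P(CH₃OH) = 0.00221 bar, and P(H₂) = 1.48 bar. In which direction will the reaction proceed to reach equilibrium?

Qₚ = P(CH₃OH) / (P(CO)·P(H₂)²) = (0.00221) / ((3.77)·(1.48)²) = 2.68×10⁻⁴
Qₚ = 2.68×10⁻⁴ = Kₚ, so the system is already at equilibrium.

neither direction; the system is at equilibrium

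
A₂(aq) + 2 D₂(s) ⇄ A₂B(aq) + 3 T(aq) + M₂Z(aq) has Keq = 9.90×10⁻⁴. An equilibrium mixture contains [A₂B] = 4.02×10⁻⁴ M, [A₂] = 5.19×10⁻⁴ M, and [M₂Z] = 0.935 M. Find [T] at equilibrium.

[T] = 0.111 M

(D₂ is a pure solid — omitted from Keq.)
At equilibrium, Keq = [A₂B]·[T]³·[M₂Z] / [A₂] = 9.90×10⁻⁴.
(4.02×10⁻⁴)·([T])³·(0.935) / (5.19×10⁻⁴) = 9.90×10⁻⁴
[T]³ = 0.00137 ⇒ [T] = 0.111 M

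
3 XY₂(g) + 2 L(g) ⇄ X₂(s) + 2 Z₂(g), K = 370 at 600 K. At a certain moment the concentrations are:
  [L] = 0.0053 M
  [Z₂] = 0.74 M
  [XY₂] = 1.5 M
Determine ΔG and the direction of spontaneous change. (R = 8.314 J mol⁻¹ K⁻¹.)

ΔG = 13.7 kJ/mol; the forward reaction is non-spontaneous

(X₂ is a pure solid — omitted from Q.)
Q = [Z₂]² / ([XY₂]³·[L]²) = (0.74)² / ((1.5)³·(0.0053)²) = 5780
ΔG = RT ln(Q/K) = (8.314 J mol⁻¹ K⁻¹)(600 K) × ln(5780/370)
   = (4.988 kJ/mol)(2.749) = 13.7 kJ/mol
ΔG > 0, so the forward reaction is non-spontaneous (proceeds in reverse).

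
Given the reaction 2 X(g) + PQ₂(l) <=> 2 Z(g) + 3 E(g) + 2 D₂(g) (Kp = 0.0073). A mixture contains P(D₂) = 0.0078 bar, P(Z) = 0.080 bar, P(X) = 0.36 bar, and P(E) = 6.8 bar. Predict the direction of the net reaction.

to the right

(PQ₂ is a pure liquid — omitted from Qp.)
Qp = P(Z)²·P(E)³·P(D₂)² / P(X)² = (0.080)²·(6.8)³·(0.0078)² / (0.36)² = 9.4e-4
Qp = 9.4e-4 < Kp = 0.0073, so the forward reaction proceeds.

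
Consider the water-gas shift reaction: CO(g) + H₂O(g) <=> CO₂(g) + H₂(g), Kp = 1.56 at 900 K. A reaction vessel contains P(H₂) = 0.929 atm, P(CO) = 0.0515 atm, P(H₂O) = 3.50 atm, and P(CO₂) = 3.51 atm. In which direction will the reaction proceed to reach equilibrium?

toward reactants

Qp = P(CO₂)·P(H₂) / (P(CO)·P(H₂O)) = (3.51)·(0.929) / ((0.0515)·(3.50)) = 18.1
Qp = 18.1 > Kp = 1.56, so the reverse reaction proceeds.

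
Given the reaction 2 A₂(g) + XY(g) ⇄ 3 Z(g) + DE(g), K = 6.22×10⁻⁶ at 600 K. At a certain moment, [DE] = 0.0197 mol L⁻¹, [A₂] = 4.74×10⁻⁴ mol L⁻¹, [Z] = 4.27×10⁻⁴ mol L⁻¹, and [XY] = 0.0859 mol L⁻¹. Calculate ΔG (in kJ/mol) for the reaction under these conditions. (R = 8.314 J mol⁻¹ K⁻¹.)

Q = [Z]³·[DE] / ([A₂]²·[XY]) = (4.27×10⁻⁴)³·(0.0197) / ((4.74×10⁻⁴)²·(0.0859)) = 7.95×10⁻⁵
ΔG = RT ln(Q/K) = (8.314 J mol⁻¹ K⁻¹)(600 K) × ln(7.95×10⁻⁵/6.22×10⁻⁶)
   = (4.988 kJ/mol)(2.548) = 12.7 kJ/mol
ΔG > 0, so the forward reaction is non-spontaneous (proceeds in reverse).

ΔG = 12.7 kJ/mol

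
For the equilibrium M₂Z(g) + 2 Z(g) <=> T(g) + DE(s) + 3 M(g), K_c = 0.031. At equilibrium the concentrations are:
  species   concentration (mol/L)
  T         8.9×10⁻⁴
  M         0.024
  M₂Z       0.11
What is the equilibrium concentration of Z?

[Z] = 0.0019 mol/L

(DE is a pure solid — omitted from K_c.)
At equilibrium, K_c = [T]·[M]³ / ([M₂Z]·[Z]²) = 0.031.
(8.9×10⁻⁴)·(0.024)³ / ((0.11)·([Z])²) = 0.031
[Z]² = 3.61×10⁻⁶ ⇒ [Z] = 0.0019 mol/L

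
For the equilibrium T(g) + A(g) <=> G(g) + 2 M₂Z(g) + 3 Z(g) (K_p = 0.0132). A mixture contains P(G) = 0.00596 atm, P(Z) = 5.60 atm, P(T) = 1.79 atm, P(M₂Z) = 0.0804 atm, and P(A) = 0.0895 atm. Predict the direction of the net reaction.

Q_p = P(G)·P(M₂Z)²·P(Z)³ / (P(T)·P(A)) = (0.00596)·(0.0804)²·(5.60)³ / ((1.79)·(0.0895)) = 0.0422
Q_p = 0.0422 > K_p = 0.0132, so the reverse reaction proceeds.

reverse (toward reactants)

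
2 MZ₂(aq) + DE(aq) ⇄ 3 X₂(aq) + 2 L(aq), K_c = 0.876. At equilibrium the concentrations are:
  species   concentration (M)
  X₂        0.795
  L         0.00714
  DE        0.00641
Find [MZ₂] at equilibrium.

[MZ₂] = 0.0675 M

At equilibrium, K_c = [X₂]³·[L]² / ([MZ₂]²·[DE]) = 0.876.
(0.795)³·(0.00714)² / (([MZ₂])²·(0.00641)) = 0.876
[MZ₂]² = 0.00456 ⇒ [MZ₂] = 0.0675 M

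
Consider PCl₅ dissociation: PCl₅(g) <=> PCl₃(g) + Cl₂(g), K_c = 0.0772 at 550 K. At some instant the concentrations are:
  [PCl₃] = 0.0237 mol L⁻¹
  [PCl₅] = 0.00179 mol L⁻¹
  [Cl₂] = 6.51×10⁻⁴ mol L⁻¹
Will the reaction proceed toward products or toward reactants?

to the right

Q_c = [PCl₃]·[Cl₂] / [PCl₅] = (0.0237)·(6.51×10⁻⁴) / (0.00179) = 0.00862
Q_c = 0.00862 < K_c = 0.0772, so the forward reaction proceeds.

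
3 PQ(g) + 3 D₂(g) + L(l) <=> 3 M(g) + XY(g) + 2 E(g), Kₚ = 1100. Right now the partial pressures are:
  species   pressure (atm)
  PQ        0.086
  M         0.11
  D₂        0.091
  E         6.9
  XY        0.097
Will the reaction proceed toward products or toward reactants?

to the left

(L is a pure liquid — omitted from Qₚ.)
Qₚ = P(M)³·P(XY)·P(E)² / (P(PQ)³·P(D₂)³) = (0.11)³·(0.097)·(6.9)² / ((0.086)³·(0.091)³) = 13000
Qₚ = 13000 > Kₚ = 1100, so the reverse reaction proceeds.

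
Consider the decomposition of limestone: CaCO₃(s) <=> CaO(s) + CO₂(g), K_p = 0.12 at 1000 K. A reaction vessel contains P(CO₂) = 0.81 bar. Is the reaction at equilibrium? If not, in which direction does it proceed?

(CaCO₃, CaO are pure solids — omitted from Q_p.)
Q_p = P(CO₂) = 0.81
Q_p = 0.81 > K_p = 0.12, so the reverse reaction proceeds.

toward reactants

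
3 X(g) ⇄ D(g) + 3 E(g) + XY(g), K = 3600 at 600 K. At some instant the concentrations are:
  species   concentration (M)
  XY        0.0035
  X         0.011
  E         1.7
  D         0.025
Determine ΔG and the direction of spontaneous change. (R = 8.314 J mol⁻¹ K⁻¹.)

ΔG = -12.0 kJ/mol; the forward reaction is spontaneous

Q = [D]·[E]³·[XY] / [X]³ = (0.025)·(1.7)³·(0.0035) / (0.011)³ = 323
ΔG = RT ln(Q/K) = (8.314 J mol⁻¹ K⁻¹)(600 K) × ln(323/3600)
   = (4.988 kJ/mol)(-2.411) = -12.0 kJ/mol
ΔG < 0, so the forward reaction is spontaneous (proceeds forward).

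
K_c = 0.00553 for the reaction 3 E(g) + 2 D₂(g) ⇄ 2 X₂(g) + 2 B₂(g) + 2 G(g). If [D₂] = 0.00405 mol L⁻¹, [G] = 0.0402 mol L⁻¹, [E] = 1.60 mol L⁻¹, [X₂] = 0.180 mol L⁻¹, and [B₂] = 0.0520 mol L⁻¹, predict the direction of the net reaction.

forward (toward products)

Q_c = [X₂]²·[B₂]²·[G]² / ([E]³·[D₂]²) = (0.180)²·(0.0520)²·(0.0402)² / ((1.60)³·(0.00405)²) = 0.00211
Q_c = 0.00211 < K_c = 0.00553, so the forward reaction proceeds.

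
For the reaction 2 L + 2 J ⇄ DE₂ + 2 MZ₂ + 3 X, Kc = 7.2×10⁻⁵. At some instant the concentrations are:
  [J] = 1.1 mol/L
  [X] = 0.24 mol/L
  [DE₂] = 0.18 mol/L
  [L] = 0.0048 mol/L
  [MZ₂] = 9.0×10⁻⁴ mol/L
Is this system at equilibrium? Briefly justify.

Qc = [DE₂]·[MZ₂]²·[X]³ / ([L]²·[J]²) = (0.18)·(9.0×10⁻⁴)²·(0.24)³ / ((0.0048)²·(1.1)²) = 7.2×10⁻⁵
Qc = 7.2×10⁻⁵ = Kc; the system is at equilibrium.

yes, at equilibrium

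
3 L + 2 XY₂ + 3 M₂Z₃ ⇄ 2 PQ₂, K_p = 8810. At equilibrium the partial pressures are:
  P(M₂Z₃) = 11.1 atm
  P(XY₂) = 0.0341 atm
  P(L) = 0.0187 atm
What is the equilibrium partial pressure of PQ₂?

P(PQ₂) = 0.303 atm

At equilibrium, K_p = P(PQ₂)² / (P(L)³·P(XY₂)²·P(M₂Z₃)³) = 8810.
(P(PQ₂))² / ((0.0187)³·(0.0341)²·(11.1)³) = 8810
P(PQ₂)² = 0.0916 ⇒ P(PQ₂) = 0.303 atm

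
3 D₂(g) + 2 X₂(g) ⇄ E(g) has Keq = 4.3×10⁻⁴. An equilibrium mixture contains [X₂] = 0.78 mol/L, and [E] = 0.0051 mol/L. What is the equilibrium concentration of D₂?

At equilibrium, Keq = [E] / ([D₂]³·[X₂]²) = 4.3×10⁻⁴.
(0.0051) / (([D₂])³·(0.78)²) = 4.3×10⁻⁴
[D₂]³ = 19.5 ⇒ [D₂] = 2.7 mol/L

[D₂] = 2.7 mol/L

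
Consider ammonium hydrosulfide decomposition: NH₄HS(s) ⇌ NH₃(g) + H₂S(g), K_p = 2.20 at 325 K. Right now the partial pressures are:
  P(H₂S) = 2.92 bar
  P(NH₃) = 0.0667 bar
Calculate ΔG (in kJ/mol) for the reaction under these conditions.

(NH₄HS is a pure solid — omitted from Q_p.)
Q_p = P(NH₃)·P(H₂S) = (0.0667)·(2.92) = 0.195
ΔG = RT ln(Q_p/K_p) = (8.314 J mol⁻¹ K⁻¹)(325 K) × ln(0.195/2.20)
   = (2.702 kJ/mol)(-2.423) = -6.55 kJ/mol
ΔG < 0, so the forward reaction is spontaneous (proceeds forward).

ΔG = -6.55 kJ/mol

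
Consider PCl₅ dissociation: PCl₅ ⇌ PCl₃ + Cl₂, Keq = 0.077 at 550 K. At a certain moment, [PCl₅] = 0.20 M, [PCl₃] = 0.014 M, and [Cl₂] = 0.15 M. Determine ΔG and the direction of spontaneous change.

ΔG = -9.11 kJ/mol; the forward reaction is spontaneous

Q = [PCl₃]·[Cl₂] / [PCl₅] = (0.014)·(0.15) / (0.20) = 0.0105
ΔG = RT ln(Q/Keq) = (8.314 J mol⁻¹ K⁻¹)(550 K) × ln(0.0105/0.077)
   = (4.573 kJ/mol)(-1.992) = -9.11 kJ/mol
ΔG < 0, so the forward reaction is spontaneous (proceeds forward).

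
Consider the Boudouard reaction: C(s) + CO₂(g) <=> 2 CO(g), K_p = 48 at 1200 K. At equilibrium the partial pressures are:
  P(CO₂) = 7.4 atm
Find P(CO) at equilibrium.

P(CO) = 19 atm

(C is a pure solid — omitted from K_p.)
At equilibrium, K_p = P(CO)² / P(CO₂) = 48.
(P(CO))² / (7.4) = 48
P(CO)² = 355 ⇒ P(CO) = 19 atm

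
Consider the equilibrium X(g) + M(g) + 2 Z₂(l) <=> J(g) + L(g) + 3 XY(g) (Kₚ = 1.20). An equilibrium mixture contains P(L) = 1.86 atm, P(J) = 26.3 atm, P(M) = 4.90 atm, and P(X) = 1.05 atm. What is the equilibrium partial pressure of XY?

P(XY) = 0.502 atm

(Z₂ is a pure liquid — omitted from Kₚ.)
At equilibrium, Kₚ = P(J)·P(L)·P(XY)³ / (P(X)·P(M)) = 1.20.
(26.3)·(1.86)·(P(XY))³ / ((1.05)·(4.90)) = 1.20
P(XY)³ = 0.126 ⇒ P(XY) = 0.502 atm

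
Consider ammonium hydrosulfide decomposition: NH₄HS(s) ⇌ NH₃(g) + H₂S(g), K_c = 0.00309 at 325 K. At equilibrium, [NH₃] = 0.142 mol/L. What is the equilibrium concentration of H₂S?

[H₂S] = 0.0218 mol/L

(NH₄HS is a pure solid — omitted from K_c.)
At equilibrium, K_c = [NH₃]·[H₂S] = 0.00309.
(0.142)·([H₂S]) = 0.00309
[H₂S] = 0.0218 mol/L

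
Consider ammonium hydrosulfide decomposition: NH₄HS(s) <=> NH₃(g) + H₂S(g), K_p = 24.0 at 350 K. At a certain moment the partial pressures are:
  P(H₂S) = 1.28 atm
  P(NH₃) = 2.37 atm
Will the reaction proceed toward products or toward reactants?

(NH₄HS is a pure solid — omitted from Q_p.)
Q_p = P(NH₃)·P(H₂S) = (2.37)·(1.28) = 3.03
Q_p = 3.03 < K_p = 24.0, so the forward reaction proceeds.

in the forward direction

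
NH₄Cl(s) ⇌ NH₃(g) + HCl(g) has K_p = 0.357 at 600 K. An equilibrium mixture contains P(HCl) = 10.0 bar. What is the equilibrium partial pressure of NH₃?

P(NH₃) = 0.0357 bar

(NH₄Cl is a pure solid — omitted from K_p.)
At equilibrium, K_p = P(NH₃)·P(HCl) = 0.357.
(P(NH₃))·(10.0) = 0.357
P(NH₃) = 0.0357 bar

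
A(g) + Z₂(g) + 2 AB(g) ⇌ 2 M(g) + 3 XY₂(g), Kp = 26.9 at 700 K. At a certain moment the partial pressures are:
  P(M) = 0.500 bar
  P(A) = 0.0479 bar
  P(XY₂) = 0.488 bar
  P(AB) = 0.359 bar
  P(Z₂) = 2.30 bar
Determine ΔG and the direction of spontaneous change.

ΔG = -15.0 kJ/mol; the forward reaction is spontaneous

Qp = P(M)²·P(XY₂)³ / (P(A)·P(Z₂)·P(AB)²) = (0.500)²·(0.488)³ / ((0.0479)·(2.30)·(0.359)²) = 2.05
ΔG = RT ln(Qp/Kp) = (8.314 J mol⁻¹ K⁻¹)(700 K) × ln(2.05/26.9)
   = (5.820 kJ/mol)(-2.574) = -15.0 kJ/mol
ΔG < 0, so the forward reaction is spontaneous (proceeds forward).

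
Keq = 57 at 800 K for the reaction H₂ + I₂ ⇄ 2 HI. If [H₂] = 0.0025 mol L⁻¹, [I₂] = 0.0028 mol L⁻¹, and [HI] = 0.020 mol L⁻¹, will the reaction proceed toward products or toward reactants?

neither direction; the system is at equilibrium

Q = [HI]² / ([H₂]·[I₂]) = (0.020)² / ((0.0025)·(0.0028)) = 57
Q = 57 = Keq, so the system is already at equilibrium.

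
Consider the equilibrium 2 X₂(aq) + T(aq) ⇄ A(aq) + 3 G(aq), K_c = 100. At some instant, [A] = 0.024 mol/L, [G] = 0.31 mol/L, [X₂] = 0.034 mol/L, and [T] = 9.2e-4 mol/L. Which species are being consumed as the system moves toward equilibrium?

Q_c = [A]·[G]³ / ([X₂]²·[T]) = (0.024)·(0.31)³ / ((0.034)²·(9.2e-4)) = 670
Q_c = 670 > K_c = 100: net reverse reaction.

A, G (products)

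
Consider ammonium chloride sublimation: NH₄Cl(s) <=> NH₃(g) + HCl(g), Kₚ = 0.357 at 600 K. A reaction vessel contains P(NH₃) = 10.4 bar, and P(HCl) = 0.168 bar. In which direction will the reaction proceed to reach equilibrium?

(NH₄Cl is a pure solid — omitted from Qₚ.)
Qₚ = P(NH₃)·P(HCl) = (10.4)·(0.168) = 1.75
Qₚ = 1.75 > Kₚ = 0.357, so the reverse reaction proceeds.

in the reverse direction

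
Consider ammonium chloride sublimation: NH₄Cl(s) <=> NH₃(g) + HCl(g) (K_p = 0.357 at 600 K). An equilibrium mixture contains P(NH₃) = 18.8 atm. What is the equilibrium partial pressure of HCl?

P(HCl) = 0.0190 atm

(NH₄Cl is a pure solid — omitted from K_p.)
At equilibrium, K_p = P(NH₃)·P(HCl) = 0.357.
(18.8)·(P(HCl)) = 0.357
P(HCl) = 0.0190 atm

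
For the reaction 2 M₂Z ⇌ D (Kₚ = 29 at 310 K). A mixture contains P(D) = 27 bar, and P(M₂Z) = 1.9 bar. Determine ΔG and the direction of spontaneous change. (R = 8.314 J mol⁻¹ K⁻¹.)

ΔG = -3.49 kJ/mol; the forward reaction is spontaneous

Qₚ = P(D) / P(M₂Z)² = (27) / (1.9)² = 7.48
ΔG = RT ln(Qₚ/Kₚ) = (8.314 J mol⁻¹ K⁻¹)(310 K) × ln(7.48/29)
   = (2.577 kJ/mol)(-1.355) = -3.49 kJ/mol
ΔG < 0, so the forward reaction is spontaneous (proceeds forward).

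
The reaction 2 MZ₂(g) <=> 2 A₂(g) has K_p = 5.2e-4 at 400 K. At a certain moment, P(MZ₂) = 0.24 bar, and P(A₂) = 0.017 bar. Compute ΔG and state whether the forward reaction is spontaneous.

Q_p = P(A₂)² / P(MZ₂)² = (0.017)² / (0.24)² = 0.00502
ΔG = RT ln(Q_p/K_p) = (8.314 J mol⁻¹ K⁻¹)(400 K) × ln(0.00502/5.2e-4)
   = (3.326 kJ/mol)(2.267) = 7.54 kJ/mol
ΔG > 0, so the forward reaction is non-spontaneous (proceeds in reverse).

ΔG = 7.54 kJ/mol; the forward reaction is non-spontaneous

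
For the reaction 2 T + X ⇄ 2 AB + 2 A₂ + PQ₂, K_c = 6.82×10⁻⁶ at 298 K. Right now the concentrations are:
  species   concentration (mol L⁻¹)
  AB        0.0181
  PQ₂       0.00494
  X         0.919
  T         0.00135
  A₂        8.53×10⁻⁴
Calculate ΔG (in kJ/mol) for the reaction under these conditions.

ΔG = -5.63 kJ/mol

Q_c = [AB]²·[A₂]²·[PQ₂] / ([T]²·[X]) = (0.0181)²·(8.53×10⁻⁴)²·(0.00494) / ((0.00135)²·(0.919)) = 7.03×10⁻⁷
ΔG = RT ln(Q_c/K_c) = (8.314 J mol⁻¹ K⁻¹)(298 K) × ln(7.03×10⁻⁷/6.82×10⁻⁶)
   = (2.478 kJ/mol)(-2.272) = -5.63 kJ/mol
ΔG < 0, so the forward reaction is spontaneous (proceeds forward).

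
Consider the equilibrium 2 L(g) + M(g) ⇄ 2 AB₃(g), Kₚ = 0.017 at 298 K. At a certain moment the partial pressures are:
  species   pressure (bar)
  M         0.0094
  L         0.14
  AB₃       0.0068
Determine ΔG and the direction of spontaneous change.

ΔG = 6.67 kJ/mol; the forward reaction is non-spontaneous

Qₚ = P(AB₃)² / (P(L)²·P(M)) = (0.0068)² / ((0.14)²·(0.0094)) = 0.251
ΔG = RT ln(Qₚ/Kₚ) = (8.314 J mol⁻¹ K⁻¹)(298 K) × ln(0.251/0.017)
   = (2.478 kJ/mol)(2.692) = 6.67 kJ/mol
ΔG > 0, so the forward reaction is non-spontaneous (proceeds in reverse).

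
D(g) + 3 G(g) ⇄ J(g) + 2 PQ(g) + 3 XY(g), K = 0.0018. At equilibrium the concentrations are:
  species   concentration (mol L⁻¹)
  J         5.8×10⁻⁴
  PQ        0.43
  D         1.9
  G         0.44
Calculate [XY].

At equilibrium, K = [J]·[PQ]²·[XY]³ / ([D]·[G]³) = 0.0018.
(5.8×10⁻⁴)·(0.43)²·([XY])³ / ((1.9)·(0.44)³) = 0.0018
[XY]³ = 2.72 ⇒ [XY] = 1.4 mol L⁻¹

[XY] = 1.4 mol L⁻¹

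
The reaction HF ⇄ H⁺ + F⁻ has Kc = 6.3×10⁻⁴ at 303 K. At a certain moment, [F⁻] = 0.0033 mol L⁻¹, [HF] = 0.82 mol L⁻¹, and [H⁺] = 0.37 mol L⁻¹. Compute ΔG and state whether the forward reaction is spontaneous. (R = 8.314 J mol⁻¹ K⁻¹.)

Qc = [H⁺]·[F⁻] / [HF] = (0.37)·(0.0033) / (0.82) = 0.00149
ΔG = RT ln(Qc/Kc) = (8.314 J mol⁻¹ K⁻¹)(303 K) × ln(0.00149/6.3×10⁻⁴)
   = (2.519 kJ/mol)(0.8608) = 2.17 kJ/mol
ΔG > 0, so the forward reaction is non-spontaneous (proceeds in reverse).

ΔG = 2.17 kJ/mol; the forward reaction is non-spontaneous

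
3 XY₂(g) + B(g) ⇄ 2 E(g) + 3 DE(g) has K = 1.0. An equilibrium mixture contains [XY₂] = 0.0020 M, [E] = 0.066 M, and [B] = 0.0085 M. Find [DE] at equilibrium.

At equilibrium, K = [E]²·[DE]³ / ([XY₂]³·[B]) = 1.0.
(0.066)²·([DE])³ / ((0.0020)³·(0.0085)) = 1.0
[DE]³ = 1.56e-8 ⇒ [DE] = 0.0025 M

[DE] = 0.0025 M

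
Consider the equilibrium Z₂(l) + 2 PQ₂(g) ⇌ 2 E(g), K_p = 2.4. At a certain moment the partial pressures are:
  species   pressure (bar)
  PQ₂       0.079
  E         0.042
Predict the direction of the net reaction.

(Z₂ is a pure liquid — omitted from Q_p.)
Q_p = P(E)² / P(PQ₂)² = (0.042)² / (0.079)² = 0.28
Q_p = 0.28 < K_p = 2.4, so the forward reaction proceeds.

toward products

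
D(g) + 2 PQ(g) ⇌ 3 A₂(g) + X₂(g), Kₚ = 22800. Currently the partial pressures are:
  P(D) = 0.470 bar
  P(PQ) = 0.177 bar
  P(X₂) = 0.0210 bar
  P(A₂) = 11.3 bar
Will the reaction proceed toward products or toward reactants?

to the right

Qₚ = P(A₂)³·P(X₂) / (P(D)·P(PQ)²) = (11.3)³·(0.0210) / ((0.470)·(0.177)²) = 2060
Qₚ = 2060 < Kₚ = 22800, so the forward reaction proceeds.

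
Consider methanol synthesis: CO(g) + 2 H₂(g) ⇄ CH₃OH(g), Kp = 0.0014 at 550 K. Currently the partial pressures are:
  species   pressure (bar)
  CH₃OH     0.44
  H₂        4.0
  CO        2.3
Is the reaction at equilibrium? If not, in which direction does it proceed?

toward reactants

Qp = P(CH₃OH) / (P(CO)·P(H₂)²) = (0.44) / ((2.3)·(4.0)²) = 0.012
Qp = 0.012 > Kp = 0.0014, so the reverse reaction proceeds.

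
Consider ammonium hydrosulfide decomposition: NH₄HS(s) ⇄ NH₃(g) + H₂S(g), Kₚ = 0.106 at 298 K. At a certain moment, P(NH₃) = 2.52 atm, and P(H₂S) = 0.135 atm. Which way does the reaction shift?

to the left

(NH₄HS is a pure solid — omitted from Qₚ.)
Qₚ = P(NH₃)·P(H₂S) = (2.52)·(0.135) = 0.340
Qₚ = 0.340 > Kₚ = 0.106, so the reverse reaction proceeds.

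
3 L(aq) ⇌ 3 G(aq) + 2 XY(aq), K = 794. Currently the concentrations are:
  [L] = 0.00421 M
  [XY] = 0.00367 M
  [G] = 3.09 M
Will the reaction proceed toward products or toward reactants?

toward reactants

Q = [G]³·[XY]² / [L]³ = (3.09)³·(0.00367)² / (0.00421)³ = 5330
Q = 5330 > K = 794, so the reverse reaction proceeds.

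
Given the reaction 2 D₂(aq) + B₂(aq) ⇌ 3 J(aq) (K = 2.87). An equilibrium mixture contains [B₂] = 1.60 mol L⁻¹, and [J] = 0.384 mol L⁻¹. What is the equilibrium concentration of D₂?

[D₂] = 0.111 mol L⁻¹

At equilibrium, K = [J]³ / ([D₂]²·[B₂]) = 2.87.
(0.384)³ / (([D₂])²·(1.60)) = 2.87
[D₂]² = 0.0123 ⇒ [D₂] = 0.111 mol L⁻¹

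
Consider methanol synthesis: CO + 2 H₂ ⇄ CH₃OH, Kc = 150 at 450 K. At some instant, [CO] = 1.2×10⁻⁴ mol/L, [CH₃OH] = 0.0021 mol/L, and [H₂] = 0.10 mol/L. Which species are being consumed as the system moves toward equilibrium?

Qc = [CH₃OH] / ([CO]·[H₂]²) = (0.0021) / ((1.2×10⁻⁴)·(0.10)²) = 1700
Qc = 1700 > Kc = 150: net reverse reaction.

CH₃OH (products)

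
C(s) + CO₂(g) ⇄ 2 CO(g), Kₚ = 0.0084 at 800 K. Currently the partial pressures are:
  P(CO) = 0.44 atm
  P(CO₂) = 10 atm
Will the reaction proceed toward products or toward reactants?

reverse (toward reactants)

(C is a pure solid — omitted from Qₚ.)
Qₚ = P(CO)² / P(CO₂) = (0.44)² / (10) = 0.019
Qₚ = 0.019 > Kₚ = 0.0084, so the reverse reaction proceeds.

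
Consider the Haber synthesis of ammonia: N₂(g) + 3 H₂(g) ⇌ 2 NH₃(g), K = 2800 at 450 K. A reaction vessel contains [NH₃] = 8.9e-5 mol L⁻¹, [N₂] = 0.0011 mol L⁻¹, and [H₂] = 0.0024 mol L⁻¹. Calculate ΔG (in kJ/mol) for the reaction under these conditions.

Q = [NH₃]² / ([N₂]·[H₂]³) = (8.9e-5)² / ((0.0011)·(0.0024)³) = 521
ΔG = RT ln(Q/K) = (8.314 J mol⁻¹ K⁻¹)(450 K) × ln(521/2800)
   = (3.741 kJ/mol)(-1.682) = -6.29 kJ/mol
ΔG < 0, so the forward reaction is spontaneous (proceeds forward).

ΔG = -6.29 kJ/mol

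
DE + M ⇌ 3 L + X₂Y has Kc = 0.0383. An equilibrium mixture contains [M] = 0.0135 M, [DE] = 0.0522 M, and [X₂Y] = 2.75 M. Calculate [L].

[L] = 0.0214 M

At equilibrium, Kc = [L]³·[X₂Y] / ([DE]·[M]) = 0.0383.
([L])³·(2.75) / ((0.0522)·(0.0135)) = 0.0383
[L]³ = 9.81×10⁻⁶ ⇒ [L] = 0.0214 M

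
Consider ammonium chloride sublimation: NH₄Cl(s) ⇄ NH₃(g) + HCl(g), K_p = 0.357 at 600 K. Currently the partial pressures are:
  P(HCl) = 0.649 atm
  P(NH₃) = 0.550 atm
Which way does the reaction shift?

(NH₄Cl is a pure solid — omitted from Q_p.)
Q_p = P(NH₃)·P(HCl) = (0.550)·(0.649) = 0.357
Q_p = 0.357 = K_p, so the system is already at equilibrium.

at equilibrium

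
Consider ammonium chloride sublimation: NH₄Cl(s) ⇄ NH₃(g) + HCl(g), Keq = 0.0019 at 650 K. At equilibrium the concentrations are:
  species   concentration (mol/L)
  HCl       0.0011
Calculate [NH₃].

[NH₃] = 1.7 mol/L

(NH₄Cl is a pure solid — omitted from Keq.)
At equilibrium, Keq = [NH₃]·[HCl] = 0.0019.
([NH₃])·(0.0011) = 0.0019
[NH₃] = 1.73 = 1.7 mol/L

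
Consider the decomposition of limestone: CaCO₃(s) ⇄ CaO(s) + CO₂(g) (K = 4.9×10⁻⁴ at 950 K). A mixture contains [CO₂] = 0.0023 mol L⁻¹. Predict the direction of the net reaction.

(CaCO₃, CaO are pure solids — omitted from Q.)
Q = [CO₂] = 0.0023
Q = 0.0023 > K = 4.9×10⁻⁴, so the reverse reaction proceeds.

toward reactants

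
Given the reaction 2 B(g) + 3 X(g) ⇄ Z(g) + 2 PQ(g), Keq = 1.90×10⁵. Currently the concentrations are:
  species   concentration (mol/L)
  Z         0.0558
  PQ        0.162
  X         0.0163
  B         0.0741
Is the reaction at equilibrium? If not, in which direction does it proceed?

toward products

Q = [Z]·[PQ]² / ([B]²·[X]³) = (0.0558)·(0.162)² / ((0.0741)²·(0.0163)³) = 61600
Q = 61600 < Keq = 1.90×10⁵, so the forward reaction proceeds.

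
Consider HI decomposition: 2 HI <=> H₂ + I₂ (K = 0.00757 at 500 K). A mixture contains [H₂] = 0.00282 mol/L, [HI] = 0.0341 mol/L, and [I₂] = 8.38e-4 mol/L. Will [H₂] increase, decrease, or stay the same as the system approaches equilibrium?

increase

Q = [H₂]·[I₂] / [HI]² = (0.00282)·(8.38e-4) / (0.0341)² = 0.00203
Q = 0.00203 < K = 0.00757: net forward reaction.
H₂ is a product, so it increases.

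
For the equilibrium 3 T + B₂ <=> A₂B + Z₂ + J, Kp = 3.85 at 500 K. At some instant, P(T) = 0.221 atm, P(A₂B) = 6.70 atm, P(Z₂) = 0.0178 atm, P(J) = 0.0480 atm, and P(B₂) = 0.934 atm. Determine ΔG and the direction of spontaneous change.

Qp = P(A₂B)·P(Z₂)·P(J) / (P(T)³·P(B₂)) = (6.70)·(0.0178)·(0.0480) / ((0.221)³·(0.934)) = 0.568
ΔG = RT ln(Qp/Kp) = (8.314 J mol⁻¹ K⁻¹)(500 K) × ln(0.568/3.85)
   = (4.157 kJ/mol)(-1.914) = -7.96 kJ/mol
ΔG < 0, so the forward reaction is spontaneous (proceeds forward).

ΔG = -7.96 kJ/mol; the forward reaction is spontaneous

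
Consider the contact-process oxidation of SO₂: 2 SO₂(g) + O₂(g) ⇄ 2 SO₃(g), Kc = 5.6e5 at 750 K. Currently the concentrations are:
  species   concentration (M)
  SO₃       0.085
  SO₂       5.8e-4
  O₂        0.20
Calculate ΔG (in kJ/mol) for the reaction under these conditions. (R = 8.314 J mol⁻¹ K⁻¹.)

Qc = [SO₃]² / ([SO₂]²·[O₂]) = (0.085)² / ((5.8e-4)²·(0.20)) = 1.07e5
ΔG = RT ln(Qc/Kc) = (8.314 J mol⁻¹ K⁻¹)(750 K) × ln(1.07e5/5.6e5)
   = (6.236 kJ/mol)(-1.655) = -10.3 kJ/mol
ΔG < 0, so the forward reaction is spontaneous (proceeds forward).

ΔG = -10.3 kJ/mol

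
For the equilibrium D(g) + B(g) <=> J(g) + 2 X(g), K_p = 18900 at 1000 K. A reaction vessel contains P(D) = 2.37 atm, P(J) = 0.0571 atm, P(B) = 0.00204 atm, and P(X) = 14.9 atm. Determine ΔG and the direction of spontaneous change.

Q_p = P(J)·P(X)² / (P(D)·P(B)) = (0.0571)·(14.9)² / ((2.37)·(0.00204)) = 2620
ΔG = RT ln(Q_p/K_p) = (8.314 J mol⁻¹ K⁻¹)(1000 K) × ln(2620/18900)
   = (8.314 kJ/mol)(-1.976) = -16.4 kJ/mol
ΔG < 0, so the forward reaction is spontaneous (proceeds forward).

ΔG = -16.4 kJ/mol; the forward reaction is spontaneous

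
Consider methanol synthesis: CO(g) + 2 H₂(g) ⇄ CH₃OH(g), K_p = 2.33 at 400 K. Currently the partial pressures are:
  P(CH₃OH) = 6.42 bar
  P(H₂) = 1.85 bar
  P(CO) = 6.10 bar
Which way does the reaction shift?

Q_p = P(CH₃OH) / (P(CO)·P(H₂)²) = (6.42) / ((6.10)·(1.85)²) = 0.308
Q_p = 0.308 < K_p = 2.33, so the forward reaction proceeds.

to the right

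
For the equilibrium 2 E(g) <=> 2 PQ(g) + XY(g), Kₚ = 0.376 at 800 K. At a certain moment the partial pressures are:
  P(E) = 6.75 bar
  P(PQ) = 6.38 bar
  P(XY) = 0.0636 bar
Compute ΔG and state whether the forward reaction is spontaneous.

Qₚ = P(PQ)²·P(XY) / P(E)² = (6.38)²·(0.0636) / (6.75)² = 0.0568
ΔG = RT ln(Qₚ/Kₚ) = (8.314 J mol⁻¹ K⁻¹)(800 K) × ln(0.0568/0.376)
   = (6.651 kJ/mol)(-1.890) = -12.6 kJ/mol
ΔG < 0, so the forward reaction is spontaneous (proceeds forward).

ΔG = -12.6 kJ/mol; the forward reaction is spontaneous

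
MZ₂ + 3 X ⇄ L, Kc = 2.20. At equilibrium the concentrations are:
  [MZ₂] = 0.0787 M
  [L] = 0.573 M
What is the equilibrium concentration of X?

[X] = 1.49 M

At equilibrium, Kc = [L] / ([MZ₂]·[X]³) = 2.20.
(0.573) / ((0.0787)·([X])³) = 2.20
[X]³ = 3.31 ⇒ [X] = 1.49 M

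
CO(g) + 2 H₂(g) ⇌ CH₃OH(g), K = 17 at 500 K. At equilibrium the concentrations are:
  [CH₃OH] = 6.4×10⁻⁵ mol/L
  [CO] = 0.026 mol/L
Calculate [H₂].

At equilibrium, K = [CH₃OH] / ([CO]·[H₂]²) = 17.
(6.4×10⁻⁵) / ((0.026)·([H₂])²) = 17
[H₂]² = 1.45×10⁻⁴ ⇒ [H₂] = 0.012 mol/L

[H₂] = 0.012 mol/L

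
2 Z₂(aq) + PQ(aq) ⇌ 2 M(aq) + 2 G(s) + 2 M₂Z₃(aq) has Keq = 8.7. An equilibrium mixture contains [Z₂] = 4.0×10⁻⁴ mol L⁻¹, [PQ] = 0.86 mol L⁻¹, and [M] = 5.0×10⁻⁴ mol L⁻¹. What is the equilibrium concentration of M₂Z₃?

(G is a pure solid — omitted from Keq.)
At equilibrium, Keq = [M]²·[M₂Z₃]² / ([Z₂]²·[PQ]) = 8.7.
(5.0×10⁻⁴)²·([M₂Z₃])² / ((4.0×10⁻⁴)²·(0.86)) = 8.7
[M₂Z₃]² = 4.79 ⇒ [M₂Z₃] = 2.2 mol L⁻¹

[M₂Z₃] = 2.2 mol L⁻¹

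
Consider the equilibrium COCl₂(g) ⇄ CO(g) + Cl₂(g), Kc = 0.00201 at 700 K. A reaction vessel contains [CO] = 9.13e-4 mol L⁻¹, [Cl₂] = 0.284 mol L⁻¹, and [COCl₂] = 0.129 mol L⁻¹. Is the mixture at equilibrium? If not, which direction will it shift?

yes, at equilibrium

Qc = [CO]·[Cl₂] / [COCl₂] = (9.13e-4)·(0.284) / (0.129) = 0.00201
Qc = 0.00201 = Kc; the system is at equilibrium.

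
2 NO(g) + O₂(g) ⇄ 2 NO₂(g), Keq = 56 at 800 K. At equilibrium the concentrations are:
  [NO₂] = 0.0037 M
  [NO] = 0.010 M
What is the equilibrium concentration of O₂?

[O₂] = 0.0024 M

At equilibrium, Keq = [NO₂]² / ([NO]²·[O₂]) = 56.
(0.0037)² / ((0.010)²·([O₂])) = 56
[O₂] = 0.00244 = 0.0024 M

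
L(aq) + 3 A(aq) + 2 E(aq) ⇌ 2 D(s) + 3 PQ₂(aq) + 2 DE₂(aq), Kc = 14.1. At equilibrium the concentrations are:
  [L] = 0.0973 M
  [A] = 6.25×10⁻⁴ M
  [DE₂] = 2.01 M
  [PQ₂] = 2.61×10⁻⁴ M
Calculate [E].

[E] = 0.463 M

(D is a pure solid — omitted from Kc.)
At equilibrium, Kc = [PQ₂]³·[DE₂]² / ([L]·[A]³·[E]²) = 14.1.
(2.61×10⁻⁴)³·(2.01)² / ((0.0973)·(6.25×10⁻⁴)³·([E])²) = 14.1
[E]² = 0.214 ⇒ [E] = 0.463 M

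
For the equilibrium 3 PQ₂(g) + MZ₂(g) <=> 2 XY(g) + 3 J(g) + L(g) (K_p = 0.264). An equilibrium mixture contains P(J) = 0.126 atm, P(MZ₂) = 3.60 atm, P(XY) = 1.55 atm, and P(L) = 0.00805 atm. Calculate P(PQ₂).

At equilibrium, K_p = P(XY)²·P(J)³·P(L) / (P(PQ₂)³·P(MZ₂)) = 0.264.
(1.55)²·(0.126)³·(0.00805) / ((P(PQ₂))³·(3.60)) = 0.264
P(PQ₂)³ = 4.07×10⁻⁵ ⇒ P(PQ₂) = 0.0344 atm

P(PQ₂) = 0.0344 atm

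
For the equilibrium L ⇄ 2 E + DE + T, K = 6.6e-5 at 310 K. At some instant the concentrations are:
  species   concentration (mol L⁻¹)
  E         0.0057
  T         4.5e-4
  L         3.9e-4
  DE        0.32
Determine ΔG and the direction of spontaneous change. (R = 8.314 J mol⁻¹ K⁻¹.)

ΔG = -4.39 kJ/mol; the forward reaction is spontaneous

Q = [E]²·[DE]·[T] / [L] = (0.0057)²·(0.32)·(4.5e-4) / (3.9e-4) = 1.20e-5
ΔG = RT ln(Q/K) = (8.314 J mol⁻¹ K⁻¹)(310 K) × ln(1.20e-5/6.6e-5)
   = (2.577 kJ/mol)(-1.705) = -4.39 kJ/mol
ΔG < 0, so the forward reaction is spontaneous (proceeds forward).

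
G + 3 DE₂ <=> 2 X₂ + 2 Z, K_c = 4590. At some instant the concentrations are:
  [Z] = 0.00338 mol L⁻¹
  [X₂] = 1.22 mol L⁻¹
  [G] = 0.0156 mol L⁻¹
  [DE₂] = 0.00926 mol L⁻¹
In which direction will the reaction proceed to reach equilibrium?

in the forward direction

Q_c = [X₂]²·[Z]² / ([G]·[DE₂]³) = (1.22)²·(0.00338)² / ((0.0156)·(0.00926)³) = 1370
Q_c = 1370 < K_c = 4590, so the forward reaction proceeds.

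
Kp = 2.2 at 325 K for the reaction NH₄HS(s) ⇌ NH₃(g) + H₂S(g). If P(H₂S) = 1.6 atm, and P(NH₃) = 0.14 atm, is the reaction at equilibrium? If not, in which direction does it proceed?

forward (toward products)

(NH₄HS is a pure solid — omitted from Qp.)
Qp = P(NH₃)·P(H₂S) = (0.14)·(1.6) = 0.22
Qp = 0.22 < Kp = 2.2, so the forward reaction proceeds.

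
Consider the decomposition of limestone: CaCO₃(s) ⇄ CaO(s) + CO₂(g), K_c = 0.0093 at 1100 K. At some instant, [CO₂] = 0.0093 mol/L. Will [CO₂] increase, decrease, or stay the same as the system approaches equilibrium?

(CaCO₃, CaO are pure solids — omitted from Q_c.)
Q_c = [CO₂] = 0.0093
Q_c = 0.0093 = K_c; the system is at equilibrium.

stay the same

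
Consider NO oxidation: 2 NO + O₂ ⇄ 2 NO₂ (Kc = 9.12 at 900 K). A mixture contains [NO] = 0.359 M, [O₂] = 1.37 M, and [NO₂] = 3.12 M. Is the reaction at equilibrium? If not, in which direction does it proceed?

Qc = [NO₂]² / ([NO]²·[O₂]) = (3.12)² / ((0.359)²·(1.37)) = 55.1
Qc = 55.1 > Kc = 9.12, so the reverse reaction proceeds.

in the reverse direction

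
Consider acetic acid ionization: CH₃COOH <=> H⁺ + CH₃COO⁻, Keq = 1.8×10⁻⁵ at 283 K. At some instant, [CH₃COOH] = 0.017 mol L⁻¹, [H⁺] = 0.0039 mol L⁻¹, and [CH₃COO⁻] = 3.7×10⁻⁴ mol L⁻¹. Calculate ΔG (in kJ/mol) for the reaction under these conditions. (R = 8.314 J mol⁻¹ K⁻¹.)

Q = [H⁺]·[CH₃COO⁻] / [CH₃COOH] = (0.0039)·(3.7×10⁻⁴) / (0.017) = 8.49×10⁻⁵
ΔG = RT ln(Q/Keq) = (8.314 J mol⁻¹ K⁻¹)(283 K) × ln(8.49×10⁻⁵/1.8×10⁻⁵)
   = (2.353 kJ/mol)(1.551) = 3.65 kJ/mol
ΔG > 0, so the forward reaction is non-spontaneous (proceeds in reverse).

ΔG = 3.65 kJ/mol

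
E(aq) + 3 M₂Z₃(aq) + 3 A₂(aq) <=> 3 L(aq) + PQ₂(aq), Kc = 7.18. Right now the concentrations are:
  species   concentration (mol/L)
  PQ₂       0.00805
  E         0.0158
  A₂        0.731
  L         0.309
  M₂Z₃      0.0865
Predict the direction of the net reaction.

Qc = [L]³·[PQ₂] / ([E]·[M₂Z₃]³·[A₂]³) = (0.309)³·(0.00805) / ((0.0158)·(0.0865)³·(0.731)³) = 59.5
Qc = 59.5 > Kc = 7.18, so the reverse reaction proceeds.

to the left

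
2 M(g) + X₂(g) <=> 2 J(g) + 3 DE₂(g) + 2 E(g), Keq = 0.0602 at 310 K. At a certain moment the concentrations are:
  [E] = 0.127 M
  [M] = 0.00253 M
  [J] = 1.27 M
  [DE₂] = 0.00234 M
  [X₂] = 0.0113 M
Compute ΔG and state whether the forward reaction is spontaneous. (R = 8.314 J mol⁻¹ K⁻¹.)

Q = [J]²·[DE₂]³·[E]² / ([M]²·[X₂]) = (1.27)²·(0.00234)³·(0.127)² / ((0.00253)²·(0.0113)) = 0.00461
ΔG = RT ln(Q/Keq) = (8.314 J mol⁻¹ K⁻¹)(310 K) × ln(0.00461/0.0602)
   = (2.577 kJ/mol)(-2.569) = -6.62 kJ/mol
ΔG < 0, so the forward reaction is spontaneous (proceeds forward).

ΔG = -6.62 kJ/mol; the forward reaction is spontaneous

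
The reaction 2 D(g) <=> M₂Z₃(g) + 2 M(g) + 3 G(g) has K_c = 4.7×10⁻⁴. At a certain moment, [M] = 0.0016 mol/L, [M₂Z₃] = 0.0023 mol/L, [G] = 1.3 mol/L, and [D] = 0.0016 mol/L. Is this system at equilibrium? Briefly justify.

no; Q > K, reaction proceeds in reverse

Q_c = [M₂Z₃]·[M]²·[G]³ / [D]² = (0.0023)·(0.0016)²·(1.3)³ / (0.0016)² = 0.0051
Q_c = 0.0051 > K_c = 4.7×10⁻⁴: net reverse reaction.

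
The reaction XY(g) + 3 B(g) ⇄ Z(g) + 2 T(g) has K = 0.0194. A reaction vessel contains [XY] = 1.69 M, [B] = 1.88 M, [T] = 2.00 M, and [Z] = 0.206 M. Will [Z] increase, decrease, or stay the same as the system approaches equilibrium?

Q = [Z]·[T]² / ([XY]·[B]³) = (0.206)·(2.00)² / ((1.69)·(1.88)³) = 0.0734
Q = 0.0734 > K = 0.0194: net reverse reaction.
Z is a product, so it decreases.

decrease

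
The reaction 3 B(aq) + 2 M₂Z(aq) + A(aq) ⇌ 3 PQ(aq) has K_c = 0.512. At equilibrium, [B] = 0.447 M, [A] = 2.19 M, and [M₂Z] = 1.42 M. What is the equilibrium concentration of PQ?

At equilibrium, K_c = [PQ]³ / ([B]³·[M₂Z]²·[A]) = 0.512.
([PQ])³ / ((0.447)³·(1.42)²·(2.19)) = 0.512
[PQ]³ = 0.202 ⇒ [PQ] = 0.587 M

[PQ] = 0.587 M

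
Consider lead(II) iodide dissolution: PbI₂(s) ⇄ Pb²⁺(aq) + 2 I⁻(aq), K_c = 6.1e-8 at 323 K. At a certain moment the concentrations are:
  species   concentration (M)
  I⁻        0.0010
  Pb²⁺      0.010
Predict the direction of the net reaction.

forward (toward products)

(PbI₂ is a pure solid — omitted from Q_c.)
Q_c = [Pb²⁺]·[I⁻]² = (0.010)·(0.0010)² = 1.0e-8
Q_c = 1.0e-8 < K_c = 6.1e-8, so the forward reaction proceeds.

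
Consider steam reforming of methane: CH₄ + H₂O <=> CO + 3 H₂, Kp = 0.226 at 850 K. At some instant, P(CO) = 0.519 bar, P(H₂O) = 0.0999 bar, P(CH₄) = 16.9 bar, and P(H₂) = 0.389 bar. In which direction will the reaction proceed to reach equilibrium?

Qp = P(CO)·P(H₂)³ / (P(CH₄)·P(H₂O)) = (0.519)·(0.389)³ / ((16.9)·(0.0999)) = 0.0181
Qp = 0.0181 < Kp = 0.226, so the forward reaction proceeds.

to the right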